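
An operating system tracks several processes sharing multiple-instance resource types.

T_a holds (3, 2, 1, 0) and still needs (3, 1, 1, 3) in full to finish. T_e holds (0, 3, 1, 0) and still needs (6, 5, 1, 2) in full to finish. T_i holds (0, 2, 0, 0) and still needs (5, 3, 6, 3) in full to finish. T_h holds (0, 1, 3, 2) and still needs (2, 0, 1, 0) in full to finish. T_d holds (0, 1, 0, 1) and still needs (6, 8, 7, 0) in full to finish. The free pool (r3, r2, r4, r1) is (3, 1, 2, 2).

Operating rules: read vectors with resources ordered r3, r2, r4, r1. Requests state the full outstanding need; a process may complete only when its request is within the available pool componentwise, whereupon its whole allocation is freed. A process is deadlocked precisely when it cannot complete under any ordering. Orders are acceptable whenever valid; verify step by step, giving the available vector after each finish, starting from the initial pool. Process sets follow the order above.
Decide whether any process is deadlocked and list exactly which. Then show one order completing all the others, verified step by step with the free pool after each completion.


Nothing here is deadlocked.
Key observation: T_h leads a chain of completions in which each release enables another process.
One completion order for the rest: T_h, T_a, T_i, T_e, T_d. Check, step by step:
  pool = (3, 1, 2, 2)
  T_h needs (2, 0, 1, 0) <= (3, 1, 2, 2) -> finishes; pool += (0, 1, 3, 2) = (3, 2, 5, 4)
  T_a needs (3, 1, 1, 3) <= (3, 2, 5, 4) -> finishes; pool += (3, 2, 1, 0) = (6, 4, 6, 4)
  T_i needs (5, 3, 6, 3) <= (6, 4, 6, 4) -> finishes; pool += (0, 2, 0, 0) = (6, 6, 6, 4)
  T_e needs (6, 5, 1, 2) <= (6, 6, 6, 4) -> finishes; pool += (0, 3, 1, 0) = (6, 9, 7, 4)
  T_d needs (6, 8, 7, 0) <= (6, 9, 7, 4) -> finishes; pool += (0, 1, 0, 1) = (6, 10, 7, 5)


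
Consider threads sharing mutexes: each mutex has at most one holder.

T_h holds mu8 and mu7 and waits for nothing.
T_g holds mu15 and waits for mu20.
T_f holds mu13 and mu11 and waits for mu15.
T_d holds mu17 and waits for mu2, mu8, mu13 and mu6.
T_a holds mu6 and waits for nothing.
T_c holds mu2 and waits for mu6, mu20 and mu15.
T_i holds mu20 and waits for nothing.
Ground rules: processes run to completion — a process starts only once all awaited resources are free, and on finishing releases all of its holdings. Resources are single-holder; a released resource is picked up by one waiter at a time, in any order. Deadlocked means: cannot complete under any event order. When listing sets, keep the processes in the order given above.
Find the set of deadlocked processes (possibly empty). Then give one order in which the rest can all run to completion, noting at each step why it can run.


No process is deadlocked.
Key observation: the waits form no ring: some process can always run, and its releases unblock the others one by one.
The rest can finish in the order T_i, T_h, T_a, T_g, T_c, T_f, T_d.
Walking it through:
  run T_i (it waits on nothing); releases mu20
  run T_h (it waits on nothing); releases mu8 and mu7
  run T_a (it waits on nothing); releases mu6
  run T_g (all its waits — mu20 — are resolved); releases mu15
  run T_c (all its waits — mu6, mu20 and mu15 — are resolved); releases mu2
  run T_f (all its waits — mu15 — are resolved); releases mu13 and mu11
  run T_d (all its waits — mu2, mu8, mu13 and mu6 — are resolved); releases mu17


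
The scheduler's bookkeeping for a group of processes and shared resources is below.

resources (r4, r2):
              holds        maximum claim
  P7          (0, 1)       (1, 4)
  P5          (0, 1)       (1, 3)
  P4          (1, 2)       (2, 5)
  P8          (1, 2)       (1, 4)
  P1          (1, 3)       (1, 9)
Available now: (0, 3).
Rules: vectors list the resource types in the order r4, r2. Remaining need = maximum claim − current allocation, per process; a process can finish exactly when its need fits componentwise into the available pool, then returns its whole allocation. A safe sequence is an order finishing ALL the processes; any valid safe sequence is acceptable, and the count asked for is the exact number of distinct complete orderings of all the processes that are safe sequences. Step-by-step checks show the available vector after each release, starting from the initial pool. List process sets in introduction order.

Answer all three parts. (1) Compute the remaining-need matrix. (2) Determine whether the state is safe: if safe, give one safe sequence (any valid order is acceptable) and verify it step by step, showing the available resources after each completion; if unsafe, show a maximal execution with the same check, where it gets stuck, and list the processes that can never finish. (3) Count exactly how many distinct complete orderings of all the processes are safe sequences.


(1) Outstanding need per process (order r4, r2):
  P7: (1, 3)
  P5: (1, 2)
  P4: (1, 3)
  P8: (0, 2)
  P1: (0, 6)
(2) The state is SAFE; one workable sequence: P8, P5, P4, P7, P1.
Key observation: the first exact fit in this order is P5 — it needs (1, 2) with (1, 5) free, meeting a requested resource to the last unit.
Step-by-step check:
  pool = (0, 3)
  run P8 (needs (0, 2), free (0, 3)); after release of (1, 2) the pool is (1, 5)
  run P5 (needs (1, 2), free (1, 5)); after release of (0, 1) the pool is (1, 6)
  run P4 (needs (1, 3), free (1, 6)); after release of (1, 2) the pool is (2, 8)
  run P7 (needs (1, 3), free (2, 8)); after release of (0, 1) the pool is (2, 9)
  run P1 (needs (0, 6), free (2, 9)); after release of (1, 3) the pool is (3, 12)
(3) The exact count: 18 of the possible complete orderings are safe sequences.


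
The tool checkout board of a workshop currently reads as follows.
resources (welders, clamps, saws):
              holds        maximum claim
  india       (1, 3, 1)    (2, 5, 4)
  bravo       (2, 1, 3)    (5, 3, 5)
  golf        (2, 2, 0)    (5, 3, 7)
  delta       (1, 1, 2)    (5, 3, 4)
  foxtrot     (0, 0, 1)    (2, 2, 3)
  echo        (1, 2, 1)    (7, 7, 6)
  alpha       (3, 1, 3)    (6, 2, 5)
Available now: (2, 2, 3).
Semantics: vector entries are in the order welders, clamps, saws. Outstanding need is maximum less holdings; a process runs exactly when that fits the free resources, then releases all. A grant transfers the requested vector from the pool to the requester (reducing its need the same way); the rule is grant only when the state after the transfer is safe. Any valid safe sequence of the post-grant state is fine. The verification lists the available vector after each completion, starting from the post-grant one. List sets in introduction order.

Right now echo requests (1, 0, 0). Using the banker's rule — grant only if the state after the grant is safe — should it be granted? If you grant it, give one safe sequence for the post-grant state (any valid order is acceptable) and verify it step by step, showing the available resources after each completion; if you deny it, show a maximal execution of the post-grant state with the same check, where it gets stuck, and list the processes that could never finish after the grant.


DENY: after the grant no complete ordering would exist.
Key observation: no order helps: past india, foxtrot, the free pool tops out at (2, 5, 5), below what each blocked process needs in welders.
After a pretend grant, a maximal execution: india, foxtrot — then nothing else fits. Walking it through:
  pool = (1, 2, 3)
  india needs (1, 2, 3) <= (1, 2, 3) -> finishes; pool += (1, 3, 1) = (2, 5, 4)
  foxtrot needs (2, 2, 2) <= (2, 5, 4) -> finishes; pool += (0, 0, 1) = (2, 5, 5)
  blocked: bravo wants (3, 2, 2), pool (2, 5, 5) — not enough welders
  blocked: golf wants (3, 1, 7), pool (2, 5, 5) — not enough welders and saws
  blocked: delta wants (4, 2, 2), pool (2, 5, 5) — not enough welders
  blocked: echo wants (5, 5, 5), pool (2, 5, 5) — not enough welders
  blocked: alpha wants (3, 1, 2), pool (2, 5, 5) — not enough welders
Processes that could never finish after the grant: bravo, golf, delta, echo and alpha.


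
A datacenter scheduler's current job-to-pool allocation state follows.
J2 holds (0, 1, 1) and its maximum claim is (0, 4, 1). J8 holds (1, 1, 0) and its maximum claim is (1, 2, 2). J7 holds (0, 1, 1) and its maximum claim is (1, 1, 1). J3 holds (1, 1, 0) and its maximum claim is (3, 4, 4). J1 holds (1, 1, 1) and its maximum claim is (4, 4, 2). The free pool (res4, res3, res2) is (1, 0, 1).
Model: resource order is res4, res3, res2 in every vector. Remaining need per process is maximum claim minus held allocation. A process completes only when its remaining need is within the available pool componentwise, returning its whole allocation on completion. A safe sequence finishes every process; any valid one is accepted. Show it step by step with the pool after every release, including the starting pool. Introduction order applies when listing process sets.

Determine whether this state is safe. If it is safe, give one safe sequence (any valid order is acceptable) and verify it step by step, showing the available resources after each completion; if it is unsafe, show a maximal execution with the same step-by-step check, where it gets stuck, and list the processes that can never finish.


UNSAFE — no complete ordering exists.
Key observation: once J7, J8 finish, the pool peaks at (2, 2, 2) — and every remaining process still needs more res3 than that.
A maximal execution: J7, J8 — then nothing else fits. Verifying each step:
  pool = (1, 0, 1)
  J7 needs (1, 0, 0) <= (1, 0, 1) -> finishes; pool += (0, 1, 1) = (1, 1, 2)
  J8 needs (0, 1, 2) <= (1, 1, 2) -> finishes; pool += (1, 1, 0) = (2, 2, 2)
  blocked: J2 wants (0, 3, 0), pool (2, 2, 2) — not enough res3
  blocked: J3 wants (2, 3, 4), pool (2, 2, 2) — not enough res3 and res2
  blocked: J1 wants (3, 3, 1), pool (2, 2, 2) — not enough res4 and res3
Processes that can never finish: J2, J3 and J1.


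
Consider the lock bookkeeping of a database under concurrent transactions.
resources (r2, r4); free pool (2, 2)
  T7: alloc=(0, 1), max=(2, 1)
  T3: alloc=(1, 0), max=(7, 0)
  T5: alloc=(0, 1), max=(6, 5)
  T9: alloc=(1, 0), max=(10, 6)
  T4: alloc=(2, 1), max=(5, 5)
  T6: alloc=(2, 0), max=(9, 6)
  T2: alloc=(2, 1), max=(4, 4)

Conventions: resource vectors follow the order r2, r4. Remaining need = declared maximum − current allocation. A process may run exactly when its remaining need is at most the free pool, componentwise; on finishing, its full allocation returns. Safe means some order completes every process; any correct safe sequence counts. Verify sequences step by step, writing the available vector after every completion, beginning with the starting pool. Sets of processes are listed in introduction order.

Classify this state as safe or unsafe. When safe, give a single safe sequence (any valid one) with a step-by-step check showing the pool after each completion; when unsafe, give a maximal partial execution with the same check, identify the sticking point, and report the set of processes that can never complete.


SAFE, for example via the order T7, T2, T4, T3, T5, T6, T9.
Key observation: the order's first zero-slack moment is T7 ((2, 0) needed, (2, 2) free — a requested resource with nothing to spare).
Step-by-step check:
  pool = (2, 2)
  T7 needs (2, 0) <= (2, 2) -> finishes; pool += (0, 1) = (2, 3)
  T2 needs (2, 3) <= (2, 3) -> finishes; pool += (2, 1) = (4, 4)
  T4 needs (3, 4) <= (4, 4) -> finishes; pool += (2, 1) = (6, 5)
  T3 needs (6, 0) <= (6, 5) -> finishes; pool += (1, 0) = (7, 5)
  T5 needs (6, 4) <= (7, 5) -> finishes; pool += (0, 1) = (7, 6)
  T6 needs (7, 6) <= (7, 6) -> finishes; pool += (2, 0) = (9, 6)
  T9 needs (9, 6) <= (9, 6) -> finishes; pool += (1, 0) = (10, 6)


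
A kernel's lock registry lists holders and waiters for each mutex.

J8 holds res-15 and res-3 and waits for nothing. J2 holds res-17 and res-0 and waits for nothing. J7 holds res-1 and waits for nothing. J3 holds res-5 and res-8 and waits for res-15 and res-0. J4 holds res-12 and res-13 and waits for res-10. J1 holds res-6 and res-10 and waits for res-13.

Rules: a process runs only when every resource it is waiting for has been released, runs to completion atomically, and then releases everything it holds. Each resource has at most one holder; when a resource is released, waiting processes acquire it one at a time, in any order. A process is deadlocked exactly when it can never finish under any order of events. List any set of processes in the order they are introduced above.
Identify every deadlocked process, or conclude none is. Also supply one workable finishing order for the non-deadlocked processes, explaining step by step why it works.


The deadlocked set is J4 and J1.
Key observation: the loop J4 -> J1 -> J4 blocks itself forever; no other process is dragged down with it.
One completion order for the rest: J8, J2, J7, J3.
Check, step by step:
  run J8 (it waits on nothing); releases res-15 and res-3
  run J2 (it waits on nothing); releases res-17 and res-0
  run J7 (it waits on nothing); releases res-1
  run J3 (all its waits — res-15 and res-0 — are resolved); releases res-5 and res-8


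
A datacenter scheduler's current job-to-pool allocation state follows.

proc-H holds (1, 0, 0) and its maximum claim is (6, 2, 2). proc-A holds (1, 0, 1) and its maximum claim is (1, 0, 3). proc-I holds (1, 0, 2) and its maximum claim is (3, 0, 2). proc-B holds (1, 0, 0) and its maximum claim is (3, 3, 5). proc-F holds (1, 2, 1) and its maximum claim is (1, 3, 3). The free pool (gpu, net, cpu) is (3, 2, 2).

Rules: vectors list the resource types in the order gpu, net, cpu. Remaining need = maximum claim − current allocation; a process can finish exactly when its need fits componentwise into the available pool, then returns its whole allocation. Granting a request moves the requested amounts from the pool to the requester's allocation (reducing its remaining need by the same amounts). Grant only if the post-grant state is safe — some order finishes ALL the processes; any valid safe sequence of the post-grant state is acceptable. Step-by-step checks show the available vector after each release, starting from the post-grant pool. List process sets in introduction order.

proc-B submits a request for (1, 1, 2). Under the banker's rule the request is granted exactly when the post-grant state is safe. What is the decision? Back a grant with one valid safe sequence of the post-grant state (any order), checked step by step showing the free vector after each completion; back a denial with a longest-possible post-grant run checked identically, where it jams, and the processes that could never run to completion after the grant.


GRANT: granting preserves safety; a valid post-grant sequence is proc-I, proc-F, proc-A, proc-H, proc-B.
Key observation: (2, 1, 0) free after granting still covers proc-I first, and each release covers the next.
Verifying the post-grant state step by step:
  pool = (2, 1, 0)
  proc-I needs (2, 0, 0) <= (2, 1, 0) -> finishes; pool += (1, 0, 2) = (3, 1, 2)
  proc-F needs (0, 1, 2) <= (3, 1, 2) -> finishes; pool += (1, 2, 1) = (4, 3, 3)
  proc-A needs (0, 0, 2) <= (4, 3, 3) -> finishes; pool += (1, 0, 1) = (5, 3, 4)
  proc-H needs (5, 2, 2) <= (5, 3, 4) -> finishes; pool += (1, 0, 0) = (6, 3, 4)
  proc-B needs (1, 2, 3) <= (6, 3, 4) -> finishes; pool += (2, 1, 2) = (8, 4, 6)


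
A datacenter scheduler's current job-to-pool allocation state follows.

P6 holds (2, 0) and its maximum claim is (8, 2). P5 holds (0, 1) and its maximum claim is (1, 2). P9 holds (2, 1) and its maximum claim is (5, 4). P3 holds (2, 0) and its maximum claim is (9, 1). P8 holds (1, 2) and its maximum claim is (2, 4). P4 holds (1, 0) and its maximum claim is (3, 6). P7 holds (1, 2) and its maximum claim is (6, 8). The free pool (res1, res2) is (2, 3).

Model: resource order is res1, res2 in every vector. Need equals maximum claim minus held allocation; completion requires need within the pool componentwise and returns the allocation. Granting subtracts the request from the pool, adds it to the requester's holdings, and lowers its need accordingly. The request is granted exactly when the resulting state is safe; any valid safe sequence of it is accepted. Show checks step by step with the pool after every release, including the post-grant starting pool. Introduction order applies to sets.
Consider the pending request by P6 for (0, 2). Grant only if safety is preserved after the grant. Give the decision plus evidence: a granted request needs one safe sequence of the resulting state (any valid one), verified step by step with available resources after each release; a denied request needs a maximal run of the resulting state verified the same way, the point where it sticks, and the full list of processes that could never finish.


DENY: after the grant no complete ordering would exist.
Key observation: after P5, P8, P9 the pool peaks at (5, 5), and each blocked process is short somewhere: P6 on res1; P3 on res1; P4 on res2; P7 on res2.
On the post-grant state, P5, P8, P9 is a maximal run — nothing extends it. Check, step by step:
  pool = (2, 1)
  run P5 (needs (1, 1), free (2, 1)); after release of (0, 1) the pool is (2, 2)
  run P8 (needs (1, 2), free (2, 2)); after release of (1, 2) the pool is (3, 4)
  run P9 (needs (3, 3), free (3, 4)); after release of (2, 1) the pool is (5, 5)
  blocked: P6 wants (6, 0), pool (5, 5) — not enough res1
  blocked: P3 wants (7, 1), pool (5, 5) — not enough res1
  blocked: P4 wants (2, 6), pool (5, 5) — not enough res2
  blocked: P7 wants (5, 6), pool (5, 5) — not enough res2
Had the request been granted, P6, P3, P4 and P7 could never finish.


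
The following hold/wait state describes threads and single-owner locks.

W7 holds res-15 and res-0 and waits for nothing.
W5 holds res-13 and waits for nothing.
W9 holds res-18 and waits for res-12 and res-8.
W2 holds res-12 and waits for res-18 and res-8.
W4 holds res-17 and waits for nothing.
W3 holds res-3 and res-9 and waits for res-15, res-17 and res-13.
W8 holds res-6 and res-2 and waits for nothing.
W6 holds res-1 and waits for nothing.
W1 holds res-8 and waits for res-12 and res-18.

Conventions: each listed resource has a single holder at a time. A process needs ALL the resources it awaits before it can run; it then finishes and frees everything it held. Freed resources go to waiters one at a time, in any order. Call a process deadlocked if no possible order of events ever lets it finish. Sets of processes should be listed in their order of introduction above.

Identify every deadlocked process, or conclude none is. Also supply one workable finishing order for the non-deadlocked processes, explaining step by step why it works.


The deadlocked set is W9, W2 and W1.
Key observation: the cycle W9 -> W2 -> W9 can never break — each member waits on the next; W1 is caught in further circular waits.
One completion order for the rest: W4, W7, W5, W8, W3, W6.
Check, step by step:
  W4 waits on nothing -> runs at once and releases res-17
  W7 waits on nothing -> runs at once and releases res-15 and res-0
  W5 waits on nothing -> runs at once and releases res-13
  W8 waits on nothing -> runs at once and releases res-6 and res-2
  W3: everything it awaited (res-15, res-17 and res-13) is free; runs, freeing res-3 and res-9
  W6 waits on nothing -> runs at once and releases res-1


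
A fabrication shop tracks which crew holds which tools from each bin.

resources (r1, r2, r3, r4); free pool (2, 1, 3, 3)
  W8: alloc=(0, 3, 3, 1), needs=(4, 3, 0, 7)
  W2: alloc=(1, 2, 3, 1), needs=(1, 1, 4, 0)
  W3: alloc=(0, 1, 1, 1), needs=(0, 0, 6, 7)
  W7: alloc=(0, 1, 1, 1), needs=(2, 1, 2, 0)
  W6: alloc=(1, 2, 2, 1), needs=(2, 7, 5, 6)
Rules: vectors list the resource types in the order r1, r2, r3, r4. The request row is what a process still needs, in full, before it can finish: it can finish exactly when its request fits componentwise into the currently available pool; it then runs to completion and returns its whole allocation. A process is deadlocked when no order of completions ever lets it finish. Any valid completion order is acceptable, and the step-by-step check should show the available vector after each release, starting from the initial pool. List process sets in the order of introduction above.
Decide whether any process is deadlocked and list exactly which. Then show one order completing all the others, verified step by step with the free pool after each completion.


The deadlocked set is W8, W3 and W6.
Key observation: the wall is r4: completing W7, W2 brings the pool only to (3, 4, 7, 5), and all the rest need more.
A valid finishing order for the others: W7, W2. Check, step by step:
  pool = (2, 1, 3, 3)
  run W7 (needs (2, 1, 2, 0), free (2, 1, 3, 3)); after release of (0, 1, 1, 1) the pool is (2, 2, 4, 4)
  run W2 (needs (1, 1, 4, 0), free (2, 2, 4, 4)); after release of (1, 2, 3, 1) the pool is (3, 4, 7, 5)
The blocked processes can never fit:
  blocked: W8 wants (4, 3, 0, 7), pool (3, 4, 7, 5) — not enough r1 and r4
  blocked: W3 wants (0, 0, 6, 7), pool (3, 4, 7, 5) — not enough r4
  blocked: W6 wants (2, 7, 5, 6), pool (3, 4, 7, 5) — not enough r2 and r4


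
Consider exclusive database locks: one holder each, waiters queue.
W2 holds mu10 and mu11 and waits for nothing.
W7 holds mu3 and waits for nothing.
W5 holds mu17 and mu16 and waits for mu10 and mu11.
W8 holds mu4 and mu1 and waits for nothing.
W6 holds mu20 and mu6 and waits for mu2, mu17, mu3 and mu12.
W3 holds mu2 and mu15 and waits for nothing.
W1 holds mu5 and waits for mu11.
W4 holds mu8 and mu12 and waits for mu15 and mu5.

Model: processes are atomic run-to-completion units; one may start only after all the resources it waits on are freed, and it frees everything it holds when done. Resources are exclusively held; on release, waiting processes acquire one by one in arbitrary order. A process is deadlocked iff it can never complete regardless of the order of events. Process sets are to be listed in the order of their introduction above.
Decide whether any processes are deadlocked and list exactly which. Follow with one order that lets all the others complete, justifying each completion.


No process is deadlocked.
Key observation: although several processes wait, no cycle exists — each chain bottoms out at a free runner.
One completion order for the rest: W2, W1, W3, W7, W8, W5, W4, W6.
Verifying each step:
  W2: no waits; runs immediately, freeing mu10 and mu11
  W1: everything it awaited (mu11) is free; runs, freeing mu5
  W3: no waits; runs immediately, freeing mu2 and mu15
  W7: no waits; runs immediately, freeing mu3
  W8: no waits; runs immediately, freeing mu4 and mu1
  W5: everything it awaited (mu10 and mu11) is free; runs, freeing mu17 and mu16
  W4: everything it awaited (mu15 and mu5) is free; runs, freeing mu8 and mu12
  W6: everything it awaited (mu2, mu17, mu3 and mu12) is free; runs, freeing mu20 and mu6


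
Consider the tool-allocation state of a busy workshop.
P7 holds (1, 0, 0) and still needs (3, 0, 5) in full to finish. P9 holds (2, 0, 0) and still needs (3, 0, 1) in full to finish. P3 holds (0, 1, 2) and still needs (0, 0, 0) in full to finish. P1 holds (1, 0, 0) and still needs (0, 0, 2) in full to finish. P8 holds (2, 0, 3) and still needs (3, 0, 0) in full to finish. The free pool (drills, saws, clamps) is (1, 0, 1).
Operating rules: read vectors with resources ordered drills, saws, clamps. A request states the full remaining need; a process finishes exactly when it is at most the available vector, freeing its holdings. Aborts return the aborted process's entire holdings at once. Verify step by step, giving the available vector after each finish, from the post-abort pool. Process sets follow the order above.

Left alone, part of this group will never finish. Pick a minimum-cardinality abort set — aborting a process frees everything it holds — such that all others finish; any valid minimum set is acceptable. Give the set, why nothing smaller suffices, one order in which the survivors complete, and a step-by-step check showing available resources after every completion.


Abort P8.
Key observation: P9 could never have finished before the abort; with (2, 0, 3) returned by P8, it fits at step 1.
Why nothing smaller works: aborting no one leaves the state deadlocked as given.
Survivors finish in the order: P9, P3, P1, P7. Verifying each step (pool after the aborts first):
  pool = (3, 0, 4)
  P9 needs (3, 0, 1) <= (3, 0, 4) -> finishes; pool += (2, 0, 0) = (5, 0, 4)
  P3 needs (0, 0, 0) <= (5, 0, 4) -> finishes; pool += (0, 1, 2) = (5, 1, 6)
  P1 needs (0, 0, 2) <= (5, 1, 6) -> finishes; pool += (1, 0, 0) = (6, 1, 6)
  P7 needs (3, 0, 5) <= (6, 1, 6) -> finishes; pool += (1, 0, 0) = (7, 1, 6)


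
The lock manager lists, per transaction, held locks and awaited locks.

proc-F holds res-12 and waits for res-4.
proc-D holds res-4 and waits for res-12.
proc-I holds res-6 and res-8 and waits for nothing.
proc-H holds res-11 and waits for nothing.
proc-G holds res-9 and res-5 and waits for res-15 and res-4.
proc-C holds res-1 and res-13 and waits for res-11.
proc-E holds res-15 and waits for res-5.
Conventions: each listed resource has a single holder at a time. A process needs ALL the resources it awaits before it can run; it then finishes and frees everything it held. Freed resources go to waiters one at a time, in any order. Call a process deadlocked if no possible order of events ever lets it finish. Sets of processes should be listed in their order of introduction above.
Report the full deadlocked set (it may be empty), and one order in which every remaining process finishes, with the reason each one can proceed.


The deadlocked set is proc-F, proc-D, proc-G and proc-E.
Key observation: nobody on the ring proc-F -> proc-D -> proc-F can start until another member finishes, which never happens; proc-G and proc-E are caught in further circular waits.
A valid finishing order for the others: proc-H, proc-C, proc-I.
Check, step by step:
  proc-H waits on nothing -> runs at once and releases res-11
  proc-C waits on res-11 — all released -> runs and releases res-1 and res-13
  proc-I waits on nothing -> runs at once and releases res-6 and res-8


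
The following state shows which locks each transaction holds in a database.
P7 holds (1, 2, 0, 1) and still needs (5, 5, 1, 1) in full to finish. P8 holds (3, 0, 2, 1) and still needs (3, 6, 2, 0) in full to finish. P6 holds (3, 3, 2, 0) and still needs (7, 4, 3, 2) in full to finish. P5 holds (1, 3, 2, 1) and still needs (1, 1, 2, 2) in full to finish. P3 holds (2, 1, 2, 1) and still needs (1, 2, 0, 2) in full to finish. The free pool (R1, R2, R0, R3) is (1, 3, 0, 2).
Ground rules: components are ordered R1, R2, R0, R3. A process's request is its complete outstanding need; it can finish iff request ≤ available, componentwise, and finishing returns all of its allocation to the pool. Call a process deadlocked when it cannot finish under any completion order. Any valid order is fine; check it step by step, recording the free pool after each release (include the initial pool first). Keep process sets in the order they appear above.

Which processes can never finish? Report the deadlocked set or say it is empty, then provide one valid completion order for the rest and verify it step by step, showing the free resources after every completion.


The deadlocked set is empty.
Key observation: beginning at P3, releases accumulate fast enough that every process eventually fits.
The rest can finish in the order P3, P5, P8, P6, P7. Walking it through:
  pool = (1, 3, 0, 2)
  run P3 (needs (1, 2, 0, 2), free (1, 3, 0, 2)); after release of (2, 1, 2, 1) the pool is (3, 4, 2, 3)
  run P5 (needs (1, 1, 2, 2), free (3, 4, 2, 3)); after release of (1, 3, 2, 1) the pool is (4, 7, 4, 4)
  run P8 (needs (3, 6, 2, 0), free (4, 7, 4, 4)); after release of (3, 0, 2, 1) the pool is (7, 7, 6, 5)
  run P6 (needs (7, 4, 3, 2), free (7, 7, 6, 5)); after release of (3, 3, 2, 0) the pool is (10, 10, 8, 5)
  run P7 (needs (5, 5, 1, 1), free (10, 10, 8, 5)); after release of (1, 2, 0, 1) the pool is (11, 12, 8, 6)


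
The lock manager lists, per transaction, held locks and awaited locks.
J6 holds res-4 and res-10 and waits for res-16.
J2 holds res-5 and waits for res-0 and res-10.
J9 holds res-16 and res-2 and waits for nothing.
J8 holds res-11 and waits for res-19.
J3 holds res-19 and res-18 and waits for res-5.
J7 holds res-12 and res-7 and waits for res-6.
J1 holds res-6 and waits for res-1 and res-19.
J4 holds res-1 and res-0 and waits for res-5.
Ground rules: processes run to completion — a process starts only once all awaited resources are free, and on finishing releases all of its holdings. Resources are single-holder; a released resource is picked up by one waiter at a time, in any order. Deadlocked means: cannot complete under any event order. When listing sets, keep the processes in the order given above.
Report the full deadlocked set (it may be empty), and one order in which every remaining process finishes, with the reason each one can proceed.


Deadlocked: J2, J8, J3, J7, J1 and J4.
Key observation: the loop J2 -> J4 -> J2 blocks itself forever; J8, J3, J7 and J1 wait into the deadlock from upstream.
A valid finishing order for the others: J9, J6.
Verifying each step:
  J9: no waits; runs immediately, freeing res-16 and res-2
  run J6 (all its waits — res-16 — are resolved); releases res-4 and res-10


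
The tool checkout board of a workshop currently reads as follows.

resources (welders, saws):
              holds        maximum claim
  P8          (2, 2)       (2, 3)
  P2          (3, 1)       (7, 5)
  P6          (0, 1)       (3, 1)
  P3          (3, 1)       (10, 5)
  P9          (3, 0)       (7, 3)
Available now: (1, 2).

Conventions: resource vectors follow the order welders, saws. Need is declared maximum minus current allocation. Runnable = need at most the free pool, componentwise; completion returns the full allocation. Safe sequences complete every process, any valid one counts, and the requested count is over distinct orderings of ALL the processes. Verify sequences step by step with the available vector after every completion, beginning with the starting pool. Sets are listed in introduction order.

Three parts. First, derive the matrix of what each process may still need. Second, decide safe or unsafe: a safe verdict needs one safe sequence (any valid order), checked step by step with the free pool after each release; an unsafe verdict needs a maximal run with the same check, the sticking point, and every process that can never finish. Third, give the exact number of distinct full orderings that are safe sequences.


(1) Remaining need (order welders, saws):
  P8: (0, 1)
  P2: (4, 4)
  P6: (3, 0)
  P3: (7, 4)
  P9: (4, 3)
(2) The state is UNSAFE.
Key observation: even finishing P8, P6 leaves just (3, 5) free — too little welders for any of the remaining processes.
The run P8, P6 cannot be extended any further. Step-by-step check:
  pool = (1, 2)
  P8 needs (0, 1) <= (1, 2) -> finishes; pool += (2, 2) = (3, 4)
  P6 needs (3, 0) <= (3, 4) -> finishes; pool += (0, 1) = (3, 5)
  P2 still needs (4, 4) but only (3, 5) is free — short on welders
  P3 still needs (7, 4) but only (3, 5) is free — short on welders
  P9 still needs (4, 3) but only (3, 5) is free — short on welders
Processes that can never finish: P2, P3 and P9.
(3) Precisely 0 of the possible complete orderings are safe sequences.


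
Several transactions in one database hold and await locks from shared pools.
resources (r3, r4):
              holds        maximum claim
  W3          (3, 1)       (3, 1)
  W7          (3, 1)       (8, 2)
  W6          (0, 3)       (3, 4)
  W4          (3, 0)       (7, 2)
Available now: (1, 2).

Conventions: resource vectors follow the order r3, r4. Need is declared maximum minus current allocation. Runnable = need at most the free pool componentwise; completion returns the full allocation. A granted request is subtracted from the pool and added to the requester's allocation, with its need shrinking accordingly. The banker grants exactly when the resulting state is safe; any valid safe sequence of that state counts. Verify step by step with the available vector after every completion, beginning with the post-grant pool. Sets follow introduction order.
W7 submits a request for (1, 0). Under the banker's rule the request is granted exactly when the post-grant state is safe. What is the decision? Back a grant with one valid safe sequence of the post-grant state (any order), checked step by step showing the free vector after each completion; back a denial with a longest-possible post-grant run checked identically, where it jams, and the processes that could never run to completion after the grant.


DENY. Granting would leave the state unsafe.
Key observation: the wall is r3: completing W3, W6 brings the pool only to (3, 6), and all the rest need more.
Pretend the grant happened; the run W3, W6 goes as far as possible. Check, step by step:
  pool = (0, 2)
  run W3 (needs (0, 0), free (0, 2)); after release of (3, 1) the pool is (3, 3)
  run W6 (needs (3, 1), free (3, 3)); after release of (0, 3) the pool is (3, 6)
  W7 still needs (4, 1) but only (3, 6) is free — short on r3
  W4 still needs (4, 2) but only (3, 6) is free — short on r3
Had the request been granted, W7 and W4 could never finish.


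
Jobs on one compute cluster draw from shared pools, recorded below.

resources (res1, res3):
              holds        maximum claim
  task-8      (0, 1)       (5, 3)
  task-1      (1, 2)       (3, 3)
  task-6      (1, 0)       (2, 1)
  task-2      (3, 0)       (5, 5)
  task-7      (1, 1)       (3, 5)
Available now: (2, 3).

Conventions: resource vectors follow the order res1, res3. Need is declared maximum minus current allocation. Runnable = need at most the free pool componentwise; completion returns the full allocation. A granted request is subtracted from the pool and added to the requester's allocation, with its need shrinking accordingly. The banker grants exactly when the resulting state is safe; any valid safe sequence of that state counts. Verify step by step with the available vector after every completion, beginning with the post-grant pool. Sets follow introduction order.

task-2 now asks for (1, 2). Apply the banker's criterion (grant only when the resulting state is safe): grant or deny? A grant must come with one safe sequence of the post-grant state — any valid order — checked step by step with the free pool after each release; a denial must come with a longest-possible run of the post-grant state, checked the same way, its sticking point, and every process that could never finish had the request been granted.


GRANT. The post-grant state is safe; one safe sequence: task-6, task-1, task-2, task-7, task-8.
Key observation: granting shrinks the pool to (1, 1), yet task-6 still fits and the chain goes through.
Verifying the post-grant state step by step:
  pool = (1, 1)
  run task-6 (needs (1, 1), free (1, 1)); after release of (1, 0) the pool is (2, 1)
  run task-1 (needs (2, 1), free (2, 1)); after release of (1, 2) the pool is (3, 3)
  run task-2 (needs (1, 3), free (3, 3)); after release of (4, 2) the pool is (7, 5)
  run task-7 (needs (2, 4), free (7, 5)); after release of (1, 1) the pool is (8, 6)
  run task-8 (needs (5, 2), free (8, 6)); after release of (0, 1) the pool is (8, 7)


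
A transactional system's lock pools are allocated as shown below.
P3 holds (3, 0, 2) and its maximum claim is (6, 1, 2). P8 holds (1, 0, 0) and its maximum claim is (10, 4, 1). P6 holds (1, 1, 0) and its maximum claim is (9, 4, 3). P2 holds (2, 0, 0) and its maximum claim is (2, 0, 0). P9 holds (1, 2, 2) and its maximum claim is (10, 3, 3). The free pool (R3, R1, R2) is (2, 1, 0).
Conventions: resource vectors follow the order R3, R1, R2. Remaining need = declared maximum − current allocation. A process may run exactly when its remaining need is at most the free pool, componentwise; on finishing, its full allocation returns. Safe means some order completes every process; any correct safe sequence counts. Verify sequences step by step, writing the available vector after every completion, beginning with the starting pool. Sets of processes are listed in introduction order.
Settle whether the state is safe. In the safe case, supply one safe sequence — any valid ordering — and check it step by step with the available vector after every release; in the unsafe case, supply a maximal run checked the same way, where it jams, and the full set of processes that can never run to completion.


The state is UNSAFE.
Key observation: P2, P3 can finish, but then (7, 1, 2) is all there is, and the blocked group's R3 demands exceed it.
A maximal execution: P2, P3 — then nothing else fits. Check, step by step:
  pool = (2, 1, 0)
  P2: need (0, 0, 0) fits (2, 1, 0); releases (2, 0, 0), pool now (4, 1, 0)
  P3: need (3, 1, 0) fits (4, 1, 0); releases (3, 0, 2), pool now (7, 1, 2)
  P8 still needs (9, 4, 1) but only (7, 1, 2) is free — short on R3 and R1
  P6 still needs (8, 3, 3) but only (7, 1, 2) is free — short on R3, R1 and R2
  P9 still needs (9, 1, 1) but only (7, 1, 2) is free — short on R3
Processes that can never finish: P8, P6 and P9.


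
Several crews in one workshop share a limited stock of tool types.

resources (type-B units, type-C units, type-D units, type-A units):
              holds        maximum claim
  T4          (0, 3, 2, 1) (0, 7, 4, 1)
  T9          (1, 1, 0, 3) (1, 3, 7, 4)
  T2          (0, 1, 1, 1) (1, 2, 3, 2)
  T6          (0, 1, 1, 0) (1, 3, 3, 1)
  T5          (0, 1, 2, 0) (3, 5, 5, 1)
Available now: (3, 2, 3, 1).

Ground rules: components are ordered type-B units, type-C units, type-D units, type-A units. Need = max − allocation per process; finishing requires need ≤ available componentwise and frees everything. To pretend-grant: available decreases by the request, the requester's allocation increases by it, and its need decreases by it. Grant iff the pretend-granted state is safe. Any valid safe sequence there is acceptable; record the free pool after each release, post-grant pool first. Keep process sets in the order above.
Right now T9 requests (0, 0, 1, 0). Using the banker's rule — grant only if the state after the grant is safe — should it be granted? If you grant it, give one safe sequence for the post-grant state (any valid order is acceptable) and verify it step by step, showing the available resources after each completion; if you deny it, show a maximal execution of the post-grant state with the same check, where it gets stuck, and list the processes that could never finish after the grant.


GRANT: granting preserves safety; a valid post-grant sequence is T6, T2, T5, T9, T4.
Key observation: post-grant, (3, 2, 2, 1) remains, and an order beginning with T6 completes everyone.
Step-by-step check of the post-grant state:
  pool = (3, 2, 2, 1)
  run T6 (needs (1, 2, 2, 1), free (3, 2, 2, 1)); after release of (0, 1, 1, 0) the pool is (3, 3, 3, 1)
  run T2 (needs (1, 1, 2, 1), free (3, 3, 3, 1)); after release of (0, 1, 1, 1) the pool is (3, 4, 4, 2)
  run T5 (needs (3, 4, 3, 1), free (3, 4, 4, 2)); after release of (0, 1, 2, 0) the pool is (3, 5, 6, 2)
  run T9 (needs (0, 2, 6, 1), free (3, 5, 6, 2)); after release of (1, 1, 1, 3) the pool is (4, 6, 7, 5)
  run T4 (needs (0, 4, 2, 0), free (4, 6, 7, 5)); after release of (0, 3, 2, 1) the pool is (4, 9, 9, 6)


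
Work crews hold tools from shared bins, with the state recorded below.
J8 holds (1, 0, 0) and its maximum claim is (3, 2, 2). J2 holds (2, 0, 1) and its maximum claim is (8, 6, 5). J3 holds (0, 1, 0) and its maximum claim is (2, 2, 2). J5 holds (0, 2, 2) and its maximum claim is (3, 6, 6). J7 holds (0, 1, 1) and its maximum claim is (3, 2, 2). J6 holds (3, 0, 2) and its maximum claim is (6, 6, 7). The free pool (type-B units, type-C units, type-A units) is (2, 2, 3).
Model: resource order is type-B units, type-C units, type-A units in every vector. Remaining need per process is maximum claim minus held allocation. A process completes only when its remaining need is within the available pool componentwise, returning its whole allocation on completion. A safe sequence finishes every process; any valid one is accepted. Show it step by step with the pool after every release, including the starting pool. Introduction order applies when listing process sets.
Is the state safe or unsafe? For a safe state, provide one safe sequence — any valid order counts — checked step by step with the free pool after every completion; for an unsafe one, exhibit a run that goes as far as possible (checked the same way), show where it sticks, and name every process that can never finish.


SAFE. One safe sequence: J8, J3, J7, J5, J6, J2.
Key observation: the first exact fit in this order is J8 — it needs (2, 2, 2) with (2, 2, 3) free, meeting a requested resource to the last unit.
Check, step by step:
  pool = (2, 2, 3)
  run J8 (needs (2, 2, 2), free (2, 2, 3)); after release of (1, 0, 0) the pool is (3, 2, 3)
  run J3 (needs (2, 1, 2), free (3, 2, 3)); after release of (0, 1, 0) the pool is (3, 3, 3)
  run J7 (needs (3, 1, 1), free (3, 3, 3)); after release of (0, 1, 1) the pool is (3, 4, 4)
  run J5 (needs (3, 4, 4), free (3, 4, 4)); after release of (0, 2, 2) the pool is (3, 6, 6)
  run J6 (needs (3, 6, 5), free (3, 6, 6)); after release of (3, 0, 2) the pool is (6, 6, 8)
  run J2 (needs (6, 6, 4), free (6, 6, 8)); after release of (2, 0, 1) the pool is (8, 6, 9)
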